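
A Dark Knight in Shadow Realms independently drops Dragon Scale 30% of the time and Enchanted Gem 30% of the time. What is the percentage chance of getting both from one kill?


For independent events, P(both) = P(A) * P(B)
= 30% * 30%
= 900 / 100 %
= 9.0%

9.0%


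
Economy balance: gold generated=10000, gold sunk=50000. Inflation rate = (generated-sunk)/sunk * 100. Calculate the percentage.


Net gold = 10000 - 50000 = -40000
Inflation rate = net / sunk * 100 = -40000 / 50000 * 100
= -0.8 * 100
= -80.00%

-80.00%


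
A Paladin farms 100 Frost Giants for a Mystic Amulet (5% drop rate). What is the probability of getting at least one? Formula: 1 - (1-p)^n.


P(at least one) = 1 - P(none) = 1 - (1-p)^n
p = 5/100 = 0.05
1 - p = 0.95
(1 - p)^100 = 0.95^100 = 0.005921
P(at least one) = 1 - 0.005921 = 0.9941

0.9941


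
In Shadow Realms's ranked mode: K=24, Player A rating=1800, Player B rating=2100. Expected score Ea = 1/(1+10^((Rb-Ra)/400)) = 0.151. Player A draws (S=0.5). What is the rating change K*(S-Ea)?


Elo update: delta = K * (S - Ea), where S = 0.5 (draws)
S - Ea = 0.5 - 0.151 = 0.349
Rating change = 24 * 0.349
= 8.38

8.38 rating points


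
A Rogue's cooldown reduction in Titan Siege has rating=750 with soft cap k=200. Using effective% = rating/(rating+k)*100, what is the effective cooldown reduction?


effective% = rating / (rating + k) * 100
= 750 / (750 + 200) * 100
= 750 / 950 * 100
= 0.789474 * 100
= 78.95%

78.95%


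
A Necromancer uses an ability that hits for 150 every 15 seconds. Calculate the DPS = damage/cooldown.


DPS = damage / cooldown
= 150 / 15
= 10.00

10.00 DPS


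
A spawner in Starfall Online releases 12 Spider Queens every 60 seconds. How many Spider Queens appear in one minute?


Spawns per minute = count * (60 / interval)
= 12 * (60 / 60)
= 12 * 1.0
= 12.0

12.0 per minute


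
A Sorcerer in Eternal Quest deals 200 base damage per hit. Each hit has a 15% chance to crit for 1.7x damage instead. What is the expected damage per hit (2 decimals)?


E[dmg] = base * (1 + crit_chance * (crit_mult - 1))
cc as decimal = 15/100 = 0.15
cm - 1 = 1.7 - 1 = 0.7
Bonus factor = 0.15 * 0.7 = 0.105
Total multiplier = 1 + 0.105 = 1.105
Expected damage = 200 * 1.105 = 221.00

221.00 damage


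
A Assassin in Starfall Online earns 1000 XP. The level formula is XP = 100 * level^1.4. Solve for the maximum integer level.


XP = 100 * level^1.4, so level = (XP / 100)^(1/1.4)
= (1000 / 100)^(1/1.4)
= 10.0^0.7143
= 5.1795
Floor: level = 5

level 5


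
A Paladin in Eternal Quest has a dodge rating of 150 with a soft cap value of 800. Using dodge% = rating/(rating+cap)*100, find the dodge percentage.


dodge% = 150 / (150 + 800) * 100
= 150 / 950 * 100
= 0.157895 * 100
= 15.79%

15.79%


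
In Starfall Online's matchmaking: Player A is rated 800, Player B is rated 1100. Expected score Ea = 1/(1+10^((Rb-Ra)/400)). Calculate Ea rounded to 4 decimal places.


Elo expected score: Ea = 1/(1 + 10^((Rb-Ra)/400))
Rb - Ra = 1100 - 800 = 300
(Rb-Ra)/400 = 300/400 = 0.75
10^0.75 = 5.623413
Ea = 1/(1 + 5.623413) = 1/6.623413 = 0.1510

0.1510


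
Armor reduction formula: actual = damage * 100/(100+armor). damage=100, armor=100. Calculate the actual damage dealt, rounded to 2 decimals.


actual = 100 * 100 / (100 + 100)
= 100 * 100 / 200
= 10000 / 200
= 50.00

50.00 damage


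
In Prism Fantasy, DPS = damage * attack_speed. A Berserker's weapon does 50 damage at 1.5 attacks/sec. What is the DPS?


DPS = damage * attack_speed
= 50 * 1.5
= 75.0

75.0 DPS


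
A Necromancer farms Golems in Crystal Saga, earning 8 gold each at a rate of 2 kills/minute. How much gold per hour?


Gold per minute = 8 * 2 = 16
Gold per hour = 16 * 60 = 960

960 gold/hour


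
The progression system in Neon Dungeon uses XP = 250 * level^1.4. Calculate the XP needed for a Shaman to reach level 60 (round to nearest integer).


XP = 250 * level^1.4
Substitute level = 60:
XP = 250 * 60^1.4
= 250 * 308.6112
= 77153

77153 XP


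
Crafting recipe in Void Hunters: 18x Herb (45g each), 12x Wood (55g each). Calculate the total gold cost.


Cost breakdown:
  Herb: 18 * 45 = 810
  Wood: 12 * 55 = 660
Total = 810 + 660 = 1470

1470 gold


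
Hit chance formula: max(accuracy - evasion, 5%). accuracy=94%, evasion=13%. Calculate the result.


accuracy - evasion = 94 - 13 = 81
Apply floor: max(81, 5) = 81
Hit chance = 81%

81%


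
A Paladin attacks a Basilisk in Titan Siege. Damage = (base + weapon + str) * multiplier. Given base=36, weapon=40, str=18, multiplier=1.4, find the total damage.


Sum base + weapon + str = 36 + 40 + 18 = 94
Multiply by 1.4:
94 * 1.4 = 131.6

131.6 damage


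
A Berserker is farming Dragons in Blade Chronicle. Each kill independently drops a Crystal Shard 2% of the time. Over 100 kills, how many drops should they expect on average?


Expected drops = kills * (drop_rate / 100)
= 100 * (2 / 100)
= 100 * 0.02
= 2.0

2.0 drops


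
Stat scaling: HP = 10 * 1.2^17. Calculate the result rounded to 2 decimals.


value = base * growth^level
= 10 * 1.2^17
= 10 * 22.186111
= 221.86

221.86 HP


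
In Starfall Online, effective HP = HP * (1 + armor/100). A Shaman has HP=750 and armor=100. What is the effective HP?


EHP = 750 * (1 + 100/100)
= 750 * (1 + 1.0)
= 750 * 2.0
= 1500.0

1500.0 EHP


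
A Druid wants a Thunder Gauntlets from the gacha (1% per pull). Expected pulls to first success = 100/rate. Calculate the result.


Expected pulls for a geometric distribution = 1/p = 100 / rate%
= 100 / 1
= 100.0

100.0 pulls


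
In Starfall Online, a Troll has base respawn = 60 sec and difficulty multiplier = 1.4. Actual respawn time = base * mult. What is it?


Respawn time = base * multiplier
= 60 * 1.4
= 84.0 seconds

84.0 seconds


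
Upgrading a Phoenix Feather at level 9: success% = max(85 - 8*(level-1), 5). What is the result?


raw_rate = 85 - 8 * (9 - 1)
= 85 - 8 * 8
= 85 - 64
= 21
Apply floor: max(21, 5) = 21%

21%


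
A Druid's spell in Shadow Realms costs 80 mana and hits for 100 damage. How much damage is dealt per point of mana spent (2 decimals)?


Efficiency = damage / mana
= 100 / 80
= 1.25

1.25 dmg/mana


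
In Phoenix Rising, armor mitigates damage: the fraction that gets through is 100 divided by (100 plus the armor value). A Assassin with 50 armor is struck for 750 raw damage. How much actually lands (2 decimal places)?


actual = 750 * 100 / (100 + 50)
= 750 * 100 / 150
= 75000 / 150
= 500.00

500.00 damage


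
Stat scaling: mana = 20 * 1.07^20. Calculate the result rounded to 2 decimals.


value = base * growth^level
= 20 * 1.07^20
= 20 * 3.869684
= 77.39

77.39 mana


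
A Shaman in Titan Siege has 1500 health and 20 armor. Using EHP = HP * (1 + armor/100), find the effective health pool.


EHP = 1500 * (1 + 20/100)
= 1500 * (1 + 0.2)
= 1500 * 1.2
= 1800.0

1800.0 EHP


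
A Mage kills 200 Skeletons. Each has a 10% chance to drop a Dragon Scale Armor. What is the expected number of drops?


Expected drops = kills * (drop_rate / 100)
= 200 * (10 / 100)
= 200 * 0.1
= 20.0

20.0 drops


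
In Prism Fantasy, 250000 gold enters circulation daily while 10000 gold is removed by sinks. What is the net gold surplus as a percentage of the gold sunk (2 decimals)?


Net gold = 250000 - 10000 = 240000
Inflation rate = net / sunk * 100 = 240000 / 10000 * 100
= 24.0 * 100
= 2400.00%

2400.00%


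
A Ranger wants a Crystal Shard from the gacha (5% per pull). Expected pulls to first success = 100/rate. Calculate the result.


Expected pulls for a geometric distribution = 1/p = 100 / rate%
= 100 / 5
= 20.0

20.0 pulls


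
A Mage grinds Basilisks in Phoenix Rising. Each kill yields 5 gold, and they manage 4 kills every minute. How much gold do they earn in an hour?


Gold per minute = 5 * 4 = 20
Gold per hour = 20 * 60 = 1200

1200 gold/hour


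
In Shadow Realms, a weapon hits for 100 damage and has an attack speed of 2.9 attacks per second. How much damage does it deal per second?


DPS = damage * attack_speed
= 100 * 2.9
= 290.0

290.0 DPS


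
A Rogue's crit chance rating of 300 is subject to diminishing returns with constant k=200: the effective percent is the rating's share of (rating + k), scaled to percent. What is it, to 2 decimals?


effective% = rating / (rating + k) * 100
= 300 / (300 + 200) * 100
= 300 / 500 * 100
= 0.6 * 100
= 60.00%

60.00%


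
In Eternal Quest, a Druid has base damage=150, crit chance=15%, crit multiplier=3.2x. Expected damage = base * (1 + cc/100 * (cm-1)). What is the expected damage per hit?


E[dmg] = base * (1 + crit_chance * (crit_mult - 1))
cc as decimal = 15/100 = 0.15
cm - 1 = 3.2 - 1 = 2.2
Bonus factor = 0.15 * 2.2 = 0.33
Total multiplier = 1 + 0.33 = 1.33
Expected damage = 150 * 1.33 = 199.50

199.50 damage


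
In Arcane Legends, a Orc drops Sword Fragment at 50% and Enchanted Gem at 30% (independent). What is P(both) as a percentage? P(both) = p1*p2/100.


For independent events, P(both) = P(A) * P(B)
= 50% * 30%
= 1500 / 100 %
= 15.0%

15.0%


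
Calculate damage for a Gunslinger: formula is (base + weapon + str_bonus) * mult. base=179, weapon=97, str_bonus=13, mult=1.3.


Sum base + weapon + str = 179 + 97 + 13 = 289
Multiply by 1.3:
289 * 1.3 = 375.7

375.7 damage


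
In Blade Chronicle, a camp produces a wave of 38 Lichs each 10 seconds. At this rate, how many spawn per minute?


Spawns per minute = count * (60 / interval)
= 38 * (60 / 10)
= 38 * 6.0
= 228.0

228.0 per minute


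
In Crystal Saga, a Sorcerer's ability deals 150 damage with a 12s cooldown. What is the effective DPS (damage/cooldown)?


DPS = damage / cooldown
= 150 / 12
= 12.50

12.50 DPS


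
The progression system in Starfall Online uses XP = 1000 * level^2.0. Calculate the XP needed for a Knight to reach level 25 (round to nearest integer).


XP = 1000 * level^2.0
Substitute level = 25:
XP = 1000 * 25^2.0
= 1000 * 625.0
= 625000

625000 XP


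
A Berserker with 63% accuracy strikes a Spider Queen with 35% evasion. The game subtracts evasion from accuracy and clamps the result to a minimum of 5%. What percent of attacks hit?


accuracy - evasion = 63 - 35 = 28
Apply floor: max(28, 5) = 28
Hit chance = 28%

28%


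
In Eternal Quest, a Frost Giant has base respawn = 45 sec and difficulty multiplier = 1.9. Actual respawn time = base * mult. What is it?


Respawn time = base * multiplier
= 45 * 1.9
= 85.5 seconds

85.5 seconds


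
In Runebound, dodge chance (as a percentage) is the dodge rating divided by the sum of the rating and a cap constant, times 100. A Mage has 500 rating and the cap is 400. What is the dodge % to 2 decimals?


dodge% = 500 / (500 + 400) * 100
= 500 / 900 * 100
= 0.555556 * 100
= 55.56%

55.56%


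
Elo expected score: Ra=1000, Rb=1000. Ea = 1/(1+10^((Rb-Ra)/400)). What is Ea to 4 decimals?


Elo expected score: Ea = 1/(1 + 10^((Rb-Ra)/400))
Rb - Ra = 1000 - 1000 = 0
(Rb-Ra)/400 = 0/400 = 0.0
10^0.0 = 1.0
Ea = 1/(1 + 1.0) = 1/2.0 = 0.5000

0.5000


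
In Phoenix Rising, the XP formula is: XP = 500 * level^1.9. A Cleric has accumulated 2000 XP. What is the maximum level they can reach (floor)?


XP = 500 * level^1.9, so level = (XP / 500)^(1/1.9)
= (2000 / 500)^(1/1.9)
= 4.0^0.5263
= 2.0743
Floor: level = 2

level 2


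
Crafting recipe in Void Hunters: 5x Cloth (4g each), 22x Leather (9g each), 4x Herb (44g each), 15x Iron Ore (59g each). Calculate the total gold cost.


Cost breakdown:
  Cloth: 5 * 4 = 20
  Leather: 22 * 9 = 198
  Herb: 4 * 44 = 176
  Iron Ore: 15 * 59 = 885
Total = 20 + 198 + 176 + 885 = 1279

1279 gold


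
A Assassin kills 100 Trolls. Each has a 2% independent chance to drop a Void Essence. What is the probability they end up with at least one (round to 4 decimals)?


P(at least one) = 1 - P(none) = 1 - (1-p)^n
p = 2/100 = 0.02
1 - p = 0.98
(1 - p)^100 = 0.98^100 = 0.132620
P(at least one) = 1 - 0.132620 = 0.8674

0.8674


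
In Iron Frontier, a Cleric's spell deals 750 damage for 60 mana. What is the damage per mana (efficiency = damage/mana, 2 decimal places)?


Efficiency = damage / mana
= 750 / 60
= 12.50

12.50 dmg/mana


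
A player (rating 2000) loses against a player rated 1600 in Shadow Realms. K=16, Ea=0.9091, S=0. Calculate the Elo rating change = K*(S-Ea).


Elo update: delta = K * (S - Ea), where S = 0 (loses)
S - Ea = 0 - 0.9091 = -0.9091
Rating change = 16 * -0.9091
= -14.55

-14.55 rating points


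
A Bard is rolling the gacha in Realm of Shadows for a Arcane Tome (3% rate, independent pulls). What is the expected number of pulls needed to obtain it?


Expected pulls for a geometric distribution = 1/p = 100 / rate%
= 100 / 3
= 33.33

33.33 pulls


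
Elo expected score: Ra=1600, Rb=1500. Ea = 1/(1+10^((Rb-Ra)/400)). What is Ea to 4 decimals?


Elo expected score: Ea = 1/(1 + 10^((Rb-Ra)/400))
Rb - Ra = 1500 - 1600 = -100
(Rb-Ra)/400 = -100/400 = -0.25
10^-0.25 = 0.562341
Ea = 1/(1 + 0.562341) = 1/1.562341 = 0.6401

0.6401


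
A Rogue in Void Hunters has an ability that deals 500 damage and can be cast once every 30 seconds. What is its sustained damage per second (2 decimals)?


DPS = damage / cooldown
= 500 / 30
= 16.67

16.67 DPS


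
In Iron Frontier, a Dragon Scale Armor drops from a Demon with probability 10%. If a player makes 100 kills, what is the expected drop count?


Expected drops = kills * (drop_rate / 100)
= 100 * (10 / 100)
= 100 * 0.1
= 10.0

10.0 drops


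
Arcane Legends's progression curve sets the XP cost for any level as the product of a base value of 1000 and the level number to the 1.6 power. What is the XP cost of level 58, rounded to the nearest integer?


XP = 1000 * level^1.6
Substitute level = 58:
XP = 1000 * 58^1.6
= 1000 * 662.9561
= 662956

662956 XP


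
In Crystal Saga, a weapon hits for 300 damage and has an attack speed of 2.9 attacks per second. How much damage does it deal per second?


DPS = damage * attack_speed
= 300 * 2.9
= 870.0

870.0 DPS


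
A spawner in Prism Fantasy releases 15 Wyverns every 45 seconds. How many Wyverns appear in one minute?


Spawns per minute = count * (60 / interval)
= 15 * (60 / 45)
= 15 * 1.3333
= 20.0

20.0 per minute


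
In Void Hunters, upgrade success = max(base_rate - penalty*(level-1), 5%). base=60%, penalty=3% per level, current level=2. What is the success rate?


raw_rate = 60 - 3 * (2 - 1)
= 60 - 3 * 1
= 60 - 3
= 57
Apply floor: max(57, 5) = 57%

57%


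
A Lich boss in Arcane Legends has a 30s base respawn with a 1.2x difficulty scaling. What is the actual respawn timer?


Respawn time = base * multiplier
= 30 * 1.2
= 36.0 seconds

36.0 seconds


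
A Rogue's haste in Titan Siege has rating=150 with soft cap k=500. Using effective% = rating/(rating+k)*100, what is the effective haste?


effective% = rating / (rating + k) * 100
= 150 / (150 + 500) * 100
= 150 / 650 * 100
= 0.230769 * 100
= 23.08%

23.08%


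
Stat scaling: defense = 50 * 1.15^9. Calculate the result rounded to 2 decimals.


value = base * growth^level
= 50 * 1.15^9
= 50 * 3.517876
= 175.89

175.89 defense


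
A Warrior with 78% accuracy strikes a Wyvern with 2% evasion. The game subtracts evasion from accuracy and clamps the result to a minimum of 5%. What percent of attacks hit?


accuracy - evasion = 78 - 2 = 76
Apply floor: max(76, 5) = 76
Hit chance = 76%

76%


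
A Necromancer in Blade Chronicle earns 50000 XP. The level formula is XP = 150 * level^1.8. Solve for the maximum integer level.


XP = 150 * level^1.8, so level = (XP / 150)^(1/1.8)
= (50000 / 150)^(1/1.8)
= 333.3333^0.5556
= 25.2115
Floor: level = 25

level 25


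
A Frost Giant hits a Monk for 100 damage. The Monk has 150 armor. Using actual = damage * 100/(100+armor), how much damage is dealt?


actual = 100 * 100 / (100 + 150)
= 100 * 100 / 250
= 10000 / 250
= 40.00

40.00 damage


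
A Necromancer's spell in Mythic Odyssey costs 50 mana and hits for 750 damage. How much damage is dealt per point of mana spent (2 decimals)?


Efficiency = damage / mana
= 750 / 50
= 15.00

15.00 dmg/mana


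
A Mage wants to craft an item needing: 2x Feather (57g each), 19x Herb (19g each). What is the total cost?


Cost breakdown:
  Feather: 2 * 57 = 114
  Herb: 19 * 19 = 361
Total = 114 + 361 = 475

475 gold


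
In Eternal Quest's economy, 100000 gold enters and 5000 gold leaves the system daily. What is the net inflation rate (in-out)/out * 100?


Net gold = 100000 - 5000 = 95000
Inflation rate = net / sunk * 100 = 95000 / 5000 * 100
= 19.0 * 100
= 1900.00%

1900.00%


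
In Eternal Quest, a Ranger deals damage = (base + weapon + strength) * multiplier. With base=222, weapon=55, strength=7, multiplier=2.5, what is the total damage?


Sum base + weapon + str = 222 + 55 + 7 = 284
Multiply by 2.5:
284 * 2.5 = 710.0

710.0 damage


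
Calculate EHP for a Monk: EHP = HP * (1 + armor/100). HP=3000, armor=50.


EHP = 3000 * (1 + 50/100)
= 3000 * (1 + 0.5)
= 3000 * 1.5
= 4500.0

4500.0 EHP


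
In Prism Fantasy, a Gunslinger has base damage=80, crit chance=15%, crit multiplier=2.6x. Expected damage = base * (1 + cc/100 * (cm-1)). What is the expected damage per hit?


E[dmg] = base * (1 + crit_chance * (crit_mult - 1))
cc as decimal = 15/100 = 0.15
cm - 1 = 2.6 - 1 = 1.6
Bonus factor = 0.15 * 1.6 = 0.24
Total multiplier = 1 + 0.24 = 1.24
Expected damage = 80 * 1.24 = 99.20

99.20 damage


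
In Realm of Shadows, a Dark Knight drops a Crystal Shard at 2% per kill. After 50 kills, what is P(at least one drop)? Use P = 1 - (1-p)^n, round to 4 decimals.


P(at least one) = 1 - P(none) = 1 - (1-p)^n
p = 2/100 = 0.02
1 - p = 0.98
(1 - p)^50 = 0.98^50 = 0.364170
P(at least one) = 1 - 0.364170 = 0.6358

0.6358


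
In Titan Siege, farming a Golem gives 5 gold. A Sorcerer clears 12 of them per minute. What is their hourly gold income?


Gold per minute = 5 * 12 = 60
Gold per hour = 60 * 60 = 3600

3600 gold/hour


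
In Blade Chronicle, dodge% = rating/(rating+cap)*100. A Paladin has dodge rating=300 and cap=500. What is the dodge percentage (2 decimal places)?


dodge% = 300 / (300 + 500) * 100
= 300 / 800 * 100
= 0.375 * 100
= 37.50%

37.50%


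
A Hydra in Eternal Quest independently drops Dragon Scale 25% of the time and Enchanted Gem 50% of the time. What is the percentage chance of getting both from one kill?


For independent events, P(both) = P(A) * P(B)
= 25% * 50%
= 1250 / 100 %
= 12.5%

12.5%


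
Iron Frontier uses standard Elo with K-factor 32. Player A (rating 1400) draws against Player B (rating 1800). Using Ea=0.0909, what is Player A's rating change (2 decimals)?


Elo update: delta = K * (S - Ea), where S = 0.5 (draws)
S - Ea = 0.5 - 0.0909 = 0.4091
Rating change = 32 * 0.4091
= 13.09

13.09 rating points


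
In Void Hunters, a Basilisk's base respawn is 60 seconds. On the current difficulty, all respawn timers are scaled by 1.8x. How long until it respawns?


Respawn time = base * multiplier
= 60 * 1.8
= 108.0 seconds

108.0 seconds


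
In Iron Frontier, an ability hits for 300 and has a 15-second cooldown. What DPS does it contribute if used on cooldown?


DPS = damage / cooldown
= 300 / 15
= 20.00

20.00 DPS


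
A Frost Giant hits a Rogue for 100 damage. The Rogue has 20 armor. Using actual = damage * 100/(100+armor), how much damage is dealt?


actual = 100 * 100 / (100 + 20)
= 100 * 100 / 120
= 10000 / 120
= 83.33

83.33 damage


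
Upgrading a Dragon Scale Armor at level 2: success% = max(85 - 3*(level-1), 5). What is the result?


raw_rate = 85 - 3 * (2 - 1)
= 85 - 3 * 1
= 85 - 3
= 82
Apply floor: max(82, 5) = 82%

82%


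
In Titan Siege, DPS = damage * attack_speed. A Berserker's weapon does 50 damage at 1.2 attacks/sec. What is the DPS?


DPS = damage * attack_speed
= 50 * 1.2
= 60.0

60.0 DPS


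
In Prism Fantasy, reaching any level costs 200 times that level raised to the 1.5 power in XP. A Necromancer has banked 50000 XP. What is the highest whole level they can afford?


XP = 200 * level^1.5, so level = (XP / 200)^(1/1.5)
= (50000 / 200)^(1/1.5)
= 250.0^0.6667
= 39.685
Floor: level = 39

level 39


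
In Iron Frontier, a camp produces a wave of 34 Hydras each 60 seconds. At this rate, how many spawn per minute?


Spawns per minute = count * (60 / interval)
= 34 * (60 / 60)
= 34 * 1.0
= 34.0

34.0 per minute


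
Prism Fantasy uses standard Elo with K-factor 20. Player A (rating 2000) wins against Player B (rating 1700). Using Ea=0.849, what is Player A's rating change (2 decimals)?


Elo update: delta = K * (S - Ea), where S = 1 (wins)
S - Ea = 1 - 0.849 = 0.151
Rating change = 20 * 0.151
= 3.02

3.02 rating points


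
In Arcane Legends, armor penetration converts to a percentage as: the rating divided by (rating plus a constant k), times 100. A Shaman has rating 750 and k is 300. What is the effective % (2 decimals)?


effective% = rating / (rating + k) * 100
= 750 / (750 + 300) * 100
= 750 / 1050 * 100
= 0.714286 * 100
= 71.43%

71.43%


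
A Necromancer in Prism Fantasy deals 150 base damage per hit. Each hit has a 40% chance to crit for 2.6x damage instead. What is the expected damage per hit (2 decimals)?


E[dmg] = base * (1 + crit_chance * (crit_mult - 1))
cc as decimal = 40/100 = 0.4
cm - 1 = 2.6 - 1 = 1.6
Bonus factor = 0.4 * 1.6 = 0.64
Total multiplier = 1 + 0.64 = 1.64
Expected damage = 150 * 1.64 = 246.00

246.00 damage


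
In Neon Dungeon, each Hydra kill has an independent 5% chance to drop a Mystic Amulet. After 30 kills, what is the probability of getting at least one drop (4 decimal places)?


P(at least one) = 1 - P(none) = 1 - (1-p)^n
p = 5/100 = 0.05
1 - p = 0.95
(1 - p)^30 = 0.95^30 = 0.214639
P(at least one) = 1 - 0.214639 = 0.7854

0.7854


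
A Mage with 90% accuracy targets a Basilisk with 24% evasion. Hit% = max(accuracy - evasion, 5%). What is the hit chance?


accuracy - evasion = 90 - 24 = 66
Apply floor: max(66, 5) = 66
Hit chance = 66%

66%


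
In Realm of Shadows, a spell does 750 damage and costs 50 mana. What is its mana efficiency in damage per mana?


Efficiency = damage / mana
= 750 / 50
= 15.00

15.00 dmg/mana


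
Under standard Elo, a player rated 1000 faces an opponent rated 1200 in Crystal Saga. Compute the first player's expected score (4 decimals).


Elo expected score: Ea = 1/(1 + 10^((Rb-Ra)/400))
Rb - Ra = 1200 - 1000 = 200
(Rb-Ra)/400 = 200/400 = 0.5
10^0.5 = 3.162278
Ea = 1/(1 + 3.162278) = 1/4.162278 = 0.2403

0.2403


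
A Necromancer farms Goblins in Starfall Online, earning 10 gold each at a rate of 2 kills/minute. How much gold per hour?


Gold per minute = 10 * 2 = 20
Gold per hour = 20 * 60 = 1200

1200 gold/hour


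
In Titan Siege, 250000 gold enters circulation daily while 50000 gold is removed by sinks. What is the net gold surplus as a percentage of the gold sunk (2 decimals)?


Net gold = 250000 - 50000 = 200000
Inflation rate = net / sunk * 100 = 200000 / 50000 * 100
= 4.0 * 100
= 400.00%

400.00%


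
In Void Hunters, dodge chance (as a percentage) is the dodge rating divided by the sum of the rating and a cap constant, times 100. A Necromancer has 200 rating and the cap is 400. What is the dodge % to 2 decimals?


dodge% = 200 / (200 + 400) * 100
= 200 / 600 * 100
= 0.333333 * 100
= 33.33%

33.33%


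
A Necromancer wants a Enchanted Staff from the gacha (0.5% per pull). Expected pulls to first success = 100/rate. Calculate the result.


Expected pulls for a geometric distribution = 1/p = 100 / rate%
= 100 / 0.5
= 200.0

200.0 pulls


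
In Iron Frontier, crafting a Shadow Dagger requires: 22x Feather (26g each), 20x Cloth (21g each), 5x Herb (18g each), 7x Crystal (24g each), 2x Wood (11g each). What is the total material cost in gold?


Cost breakdown:
  Feather: 22 * 26 = 572
  Cloth: 20 * 21 = 420
  Herb: 5 * 18 = 90
  Crystal: 7 * 24 = 168
  Wood: 2 * 11 = 22
Total = 572 + 420 + 90 + 168 + 22 = 1272

1272 gold


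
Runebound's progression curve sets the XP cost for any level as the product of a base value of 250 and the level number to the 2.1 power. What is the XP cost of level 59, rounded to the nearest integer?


XP = 250 * level^2.1
Substitute level = 59:
XP = 250 * 59^2.1
= 250 * 5233.4638
= 1308366

1308366 XP


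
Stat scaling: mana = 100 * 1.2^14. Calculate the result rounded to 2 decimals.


value = base * growth^level
= 100 * 1.2^14
= 100 * 12.839185
= 1283.92

1283.92 mana


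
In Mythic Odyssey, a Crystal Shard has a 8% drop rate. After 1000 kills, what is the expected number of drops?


Expected drops = kills * (drop_rate / 100)
= 1000 * (8 / 100)
= 1000 * 0.08
= 80.0

80.0 drops


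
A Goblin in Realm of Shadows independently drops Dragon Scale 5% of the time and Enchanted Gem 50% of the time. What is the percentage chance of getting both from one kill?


For independent events, P(both) = P(A) * P(B)
= 5% * 50%
= 250 / 100 %
= 2.5%

2.5%


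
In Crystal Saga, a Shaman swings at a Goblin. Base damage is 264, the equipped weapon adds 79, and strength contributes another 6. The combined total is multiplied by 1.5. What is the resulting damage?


Sum base + weapon + str = 264 + 79 + 6 = 349
Multiply by 1.5:
349 * 1.5 = 523.5

523.5 damage


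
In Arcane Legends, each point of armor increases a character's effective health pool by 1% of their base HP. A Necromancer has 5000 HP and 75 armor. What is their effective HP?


EHP = 5000 * (1 + 75/100)
= 5000 * (1 + 0.75)
= 5000 * 1.75
= 8750.0

8750.0 EHP


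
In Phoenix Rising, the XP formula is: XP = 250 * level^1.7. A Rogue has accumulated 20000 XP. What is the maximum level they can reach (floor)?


XP = 250 * level^1.7, so level = (XP / 250)^(1/1.7)
= (20000 / 250)^(1/1.7)
= 80.0^0.5882
= 13.1663
Floor: level = 13

level 13


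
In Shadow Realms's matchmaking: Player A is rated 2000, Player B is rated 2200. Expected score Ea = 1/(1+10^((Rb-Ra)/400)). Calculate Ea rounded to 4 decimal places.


Elo expected score: Ea = 1/(1 + 10^((Rb-Ra)/400))
Rb - Ra = 2200 - 2000 = 200
(Rb-Ra)/400 = 200/400 = 0.5
10^0.5 = 3.162278
Ea = 1/(1 + 3.162278) = 1/4.162278 = 0.2403

0.2403


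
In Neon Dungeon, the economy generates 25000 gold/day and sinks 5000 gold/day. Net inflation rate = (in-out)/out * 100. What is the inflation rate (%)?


Net gold = 25000 - 5000 = 20000
Inflation rate = net / sunk * 100 = 20000 / 5000 * 100
= 4.0 * 100
= 400.00%

400.00%


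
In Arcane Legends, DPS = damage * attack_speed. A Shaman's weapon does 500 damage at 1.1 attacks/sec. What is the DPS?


DPS = damage * attack_speed
= 500 * 1.1
= 550.0

550.0 DPS


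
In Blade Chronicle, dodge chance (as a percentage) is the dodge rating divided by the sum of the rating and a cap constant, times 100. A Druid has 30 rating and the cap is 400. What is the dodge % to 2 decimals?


dodge% = 30 / (30 + 400) * 100
= 30 / 430 * 100
= 0.069767 * 100
= 6.98%

6.98%


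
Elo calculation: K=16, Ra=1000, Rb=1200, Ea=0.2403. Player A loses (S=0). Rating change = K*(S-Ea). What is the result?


Elo update: delta = K * (S - Ea), where S = 0 (loses)
S - Ea = 0 - 0.2403 = -0.2403
Rating change = 16 * -0.2403
= -3.84

-3.84 rating points


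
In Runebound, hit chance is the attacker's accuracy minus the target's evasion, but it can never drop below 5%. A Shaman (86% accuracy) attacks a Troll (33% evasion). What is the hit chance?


accuracy - evasion = 86 - 33 = 53
Apply floor: max(53, 5) = 53
Hit chance = 53%

53%


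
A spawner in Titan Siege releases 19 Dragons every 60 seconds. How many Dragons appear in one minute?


Spawns per minute = count * (60 / interval)
= 19 * (60 / 60)
= 19 * 1.0
= 19.0

19.0 per minute


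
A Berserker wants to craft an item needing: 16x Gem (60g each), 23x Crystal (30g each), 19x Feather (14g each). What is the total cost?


Cost breakdown:
  Gem: 16 * 60 = 960
  Crystal: 23 * 30 = 690
  Feather: 19 * 14 = 266
Total = 960 + 690 + 266 = 1916

1916 gold


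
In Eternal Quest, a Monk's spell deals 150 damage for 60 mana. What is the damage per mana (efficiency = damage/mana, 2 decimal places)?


Efficiency = damage / mana
= 150 / 60
= 2.50

2.50 dmg/mana


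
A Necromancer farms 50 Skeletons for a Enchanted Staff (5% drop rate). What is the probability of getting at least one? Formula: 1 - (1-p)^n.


P(at least one) = 1 - P(none) = 1 - (1-p)^n
p = 5/100 = 0.05
1 - p = 0.95
(1 - p)^50 = 0.95^50 = 0.076945
P(at least one) = 1 - 0.076945 = 0.9231

0.9231


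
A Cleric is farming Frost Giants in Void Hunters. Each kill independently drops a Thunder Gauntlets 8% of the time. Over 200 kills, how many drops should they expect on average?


Expected drops = kills * (drop_rate / 100)
= 200 * (8 / 100)
= 200 * 0.08
= 16.0

16.0 drops


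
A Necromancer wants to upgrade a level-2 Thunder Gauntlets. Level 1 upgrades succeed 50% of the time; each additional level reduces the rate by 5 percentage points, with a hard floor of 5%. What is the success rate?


raw_rate = 50 - 5 * (2 - 1)
= 50 - 5 * 1
= 50 - 5
= 45
Apply floor: max(45, 5) = 45%

45%


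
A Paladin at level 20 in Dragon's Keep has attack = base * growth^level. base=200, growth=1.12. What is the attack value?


value = base * growth^level
= 200 * 1.12^20
= 200 * 9.646293
= 1929.26

1929.26 attack


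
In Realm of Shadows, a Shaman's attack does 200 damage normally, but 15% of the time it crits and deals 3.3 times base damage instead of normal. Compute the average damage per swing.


E[dmg] = base * (1 + crit_chance * (crit_mult - 1))
cc as decimal = 15/100 = 0.15
cm - 1 = 3.3 - 1 = 2.3
Bonus factor = 0.15 * 2.3 = 0.345
Total multiplier = 1 + 0.345 = 1.345
Expected damage = 200 * 1.345 = 269.00

269.00 damage


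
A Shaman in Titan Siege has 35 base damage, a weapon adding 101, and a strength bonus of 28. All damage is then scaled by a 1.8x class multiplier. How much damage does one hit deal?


Sum base + weapon + str = 35 + 101 + 28 = 164
Multiply by 1.8:
164 * 1.8 = 295.2

295.2 damage


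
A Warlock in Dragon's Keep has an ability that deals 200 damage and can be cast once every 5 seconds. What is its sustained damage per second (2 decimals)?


DPS = damage / cooldown
= 200 / 5
= 40.00

40.00 DPS


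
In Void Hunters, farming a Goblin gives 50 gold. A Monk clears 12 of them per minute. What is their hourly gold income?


Gold per minute = 50 * 12 = 600
Gold per hour = 600 * 60 = 36000

36000 gold/hour


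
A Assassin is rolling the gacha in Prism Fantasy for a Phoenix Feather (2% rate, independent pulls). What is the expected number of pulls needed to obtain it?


Expected pulls for a geometric distribution = 1/p = 100 / rate%
= 100 / 2
= 50.0

50.0 pulls


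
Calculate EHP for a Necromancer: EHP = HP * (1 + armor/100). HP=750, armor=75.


EHP = 750 * (1 + 75/100)
= 750 * (1 + 0.75)
= 750 * 1.75
= 1312.5

1312.5 EHP


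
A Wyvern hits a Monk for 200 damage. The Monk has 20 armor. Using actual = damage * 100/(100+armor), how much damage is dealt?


actual = 200 * 100 / (100 + 20)
= 200 * 100 / 120
= 20000 / 120
= 166.67

166.67 damage


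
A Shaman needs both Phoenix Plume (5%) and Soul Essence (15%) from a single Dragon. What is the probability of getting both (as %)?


For independent events, P(both) = P(A) * P(B)
= 5% * 15%
= 75 / 100 %
= 0.75%

0.75%


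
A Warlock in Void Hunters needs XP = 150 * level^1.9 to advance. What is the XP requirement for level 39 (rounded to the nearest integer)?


XP = 150 * level^1.9
Substitute level = 39:
XP = 150 * 39^1.9
= 150 * 1054.4421
= 158166

158166 XP


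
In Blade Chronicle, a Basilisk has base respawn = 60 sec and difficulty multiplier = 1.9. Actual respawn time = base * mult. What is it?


Respawn time = base * multiplier
= 60 * 1.9
= 114.0 seconds

114.0 seconds


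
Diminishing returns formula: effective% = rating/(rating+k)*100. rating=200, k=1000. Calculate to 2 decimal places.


effective% = rating / (rating + k) * 100
= 200 / (200 + 1000) * 100
= 200 / 1200 * 100
= 0.166667 * 100
= 16.67%

16.67%


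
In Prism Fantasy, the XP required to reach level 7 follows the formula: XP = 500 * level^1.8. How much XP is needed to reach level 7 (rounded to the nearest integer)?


XP = 500 * level^1.8
Substitute level = 7:
XP = 500 * 7^1.8
= 500 * 33.2029
= 16601

16601 XP


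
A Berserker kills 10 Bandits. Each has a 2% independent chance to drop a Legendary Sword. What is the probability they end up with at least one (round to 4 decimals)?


P(at least one) = 1 - P(none) = 1 - (1-p)^n
p = 2/100 = 0.02
1 - p = 0.98
(1 - p)^10 = 0.98^10 = 0.817073
P(at least one) = 1 - 0.817073 = 0.1829

0.1829


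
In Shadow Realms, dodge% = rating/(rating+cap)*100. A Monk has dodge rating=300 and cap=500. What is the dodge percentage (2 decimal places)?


dodge% = 300 / (300 + 500) * 100
= 300 / 800 * 100
= 0.375 * 100
= 37.50%

37.50%


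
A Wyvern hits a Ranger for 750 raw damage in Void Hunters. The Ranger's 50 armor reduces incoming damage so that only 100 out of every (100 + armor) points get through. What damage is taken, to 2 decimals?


actual = 750 * 100 / (100 + 50)
= 750 * 100 / 150
= 75000 / 150
= 500.00

500.00 damage


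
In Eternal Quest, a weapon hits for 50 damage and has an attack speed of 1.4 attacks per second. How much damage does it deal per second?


DPS = damage * attack_speed
= 50 * 1.4
= 70.0

70.0 DPS


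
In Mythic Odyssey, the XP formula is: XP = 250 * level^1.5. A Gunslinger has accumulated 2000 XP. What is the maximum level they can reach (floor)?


XP = 250 * level^1.5, so level = (XP / 250)^(1/1.5)
= (2000 / 250)^(1/1.5)
= 8.0^0.6667
= 4.0
Floor: level = 4

level 4


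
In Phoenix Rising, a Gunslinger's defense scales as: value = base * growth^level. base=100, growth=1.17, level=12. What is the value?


value = base * growth^level
= 100 * 1.17^12
= 100 * 6.580067
= 658.01

658.01 defense


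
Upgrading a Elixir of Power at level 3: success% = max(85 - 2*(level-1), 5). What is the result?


raw_rate = 85 - 2 * (3 - 1)
= 85 - 2 * 2
= 85 - 4
= 81
Apply floor: max(81, 5) = 81%

81%


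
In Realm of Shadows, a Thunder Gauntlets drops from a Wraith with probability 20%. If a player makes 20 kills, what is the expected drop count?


Expected drops = kills * (drop_rate / 100)
= 20 * (20 / 100)
= 20 * 0.2
= 4.0

4.0 drops


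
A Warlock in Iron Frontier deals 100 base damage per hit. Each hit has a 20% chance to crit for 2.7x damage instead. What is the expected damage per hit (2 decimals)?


E[dmg] = base * (1 + crit_chance * (crit_mult - 1))
cc as decimal = 20/100 = 0.2
cm - 1 = 2.7 - 1 = 1.7
Bonus factor = 0.2 * 1.7 = 0.34
Total multiplier = 1 + 0.34 = 1.34
Expected damage = 100 * 1.34 = 134.00

134.00 damage


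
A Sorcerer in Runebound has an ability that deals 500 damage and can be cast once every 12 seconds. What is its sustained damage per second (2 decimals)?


DPS = damage / cooldown
= 500 / 12
= 41.67

41.67 DPS


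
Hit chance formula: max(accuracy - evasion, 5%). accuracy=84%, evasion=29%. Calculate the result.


accuracy - evasion = 84 - 29 = 55
Apply floor: max(55, 5) = 55
Hit chance = 55%

55%


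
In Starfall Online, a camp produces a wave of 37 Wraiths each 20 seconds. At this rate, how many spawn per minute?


Spawns per minute = count * (60 / interval)
= 37 * (60 / 20)
= 37 * 3.0
= 111.0

111.0 per minute


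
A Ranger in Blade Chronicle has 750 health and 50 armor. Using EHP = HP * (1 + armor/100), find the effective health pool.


EHP = 750 * (1 + 50/100)
= 750 * (1 + 0.5)
= 750 * 1.5
= 1125.0

1125.0 EHP


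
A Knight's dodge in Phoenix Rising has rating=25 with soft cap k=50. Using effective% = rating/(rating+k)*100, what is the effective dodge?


effective% = rating / (rating + k) * 100
= 25 / (25 + 50) * 100
= 25 / 75 * 100
= 0.333333 * 100
= 33.33%

33.33%


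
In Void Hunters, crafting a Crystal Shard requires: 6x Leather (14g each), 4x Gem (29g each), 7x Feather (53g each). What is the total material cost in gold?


Cost breakdown:
  Leather: 6 * 14 = 84
  Gem: 4 * 29 = 116
  Feather: 7 * 53 = 371
Total = 84 + 116 + 371 = 571

571 gold


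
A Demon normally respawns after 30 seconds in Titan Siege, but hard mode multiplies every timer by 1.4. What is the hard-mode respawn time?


Respawn time = base * multiplier
= 30 * 1.4
= 42.0 seconds

42.0 seconds


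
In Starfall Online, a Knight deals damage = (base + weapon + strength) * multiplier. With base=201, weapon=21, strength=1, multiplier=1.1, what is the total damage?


Sum base + weapon + str = 201 + 21 + 1 = 223
Multiply by 1.1:
223 * 1.1 = 245.3

245.3 damage


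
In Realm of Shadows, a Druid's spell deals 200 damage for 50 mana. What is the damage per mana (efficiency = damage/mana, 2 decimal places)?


Efficiency = damage / mana
= 200 / 50
= 4.00

4.00 dmg/mana


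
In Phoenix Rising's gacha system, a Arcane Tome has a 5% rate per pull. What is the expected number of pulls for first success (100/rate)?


Expected pulls for a geometric distribution = 1/p = 100 / rate%
= 100 / 5
= 20.0

20.0 pulls


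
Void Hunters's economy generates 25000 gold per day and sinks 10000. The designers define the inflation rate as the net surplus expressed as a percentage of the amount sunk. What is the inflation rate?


Net gold = 25000 - 10000 = 15000
Inflation rate = net / sunk * 100 = 15000 / 10000 * 100
= 1.5 * 100
= 150.00%

150.00%


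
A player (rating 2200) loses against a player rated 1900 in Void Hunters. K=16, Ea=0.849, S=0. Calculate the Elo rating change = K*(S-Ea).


Elo update: delta = K * (S - Ea), where S = 0 (loses)
S - Ea = 0 - 0.849 = -0.849
Rating change = 16 * -0.849
= -13.58

-13.58 rating points


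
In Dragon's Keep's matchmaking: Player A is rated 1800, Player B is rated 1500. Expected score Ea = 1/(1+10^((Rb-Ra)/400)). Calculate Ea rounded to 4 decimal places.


Elo expected score: Ea = 1/(1 + 10^((Rb-Ra)/400))
Rb - Ra = 1500 - 1800 = -300
(Rb-Ra)/400 = -300/400 = -0.75
10^-0.75 = 0.177828
Ea = 1/(1 + 0.177828) = 1/1.177828 = 0.8490

0.8490


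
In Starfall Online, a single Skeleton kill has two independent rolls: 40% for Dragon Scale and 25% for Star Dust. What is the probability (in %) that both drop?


For independent events, P(both) = P(A) * P(B)
= 40% * 25%
= 1000 / 100 %
= 10.0%

10.0%


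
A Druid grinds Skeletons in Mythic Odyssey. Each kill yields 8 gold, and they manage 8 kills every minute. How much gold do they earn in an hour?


Gold per minute = 8 * 8 = 64
Gold per hour = 64 * 60 = 3840

3840 gold/hour


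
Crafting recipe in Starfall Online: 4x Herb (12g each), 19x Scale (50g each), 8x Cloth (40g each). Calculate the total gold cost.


Cost breakdown:
  Herb: 4 * 12 = 48
  Scale: 19 * 50 = 950
  Cloth: 8 * 40 = 320
Total = 48 + 950 + 320 = 1318

1318 gold


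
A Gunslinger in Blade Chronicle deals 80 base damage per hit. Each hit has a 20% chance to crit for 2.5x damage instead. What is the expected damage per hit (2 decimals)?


E[dmg] = base * (1 + crit_chance * (crit_mult - 1))
cc as decimal = 20/100 = 0.2
cm - 1 = 2.5 - 1 = 1.5
Bonus factor = 0.2 * 1.5 = 0.3
Total multiplier = 1 + 0.3 = 1.3
Expected damage = 80 * 1.3 = 104.00

104.00 damage


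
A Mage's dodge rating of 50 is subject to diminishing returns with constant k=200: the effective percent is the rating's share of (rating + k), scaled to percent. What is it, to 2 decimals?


effective% = rating / (rating + k) * 100
= 50 / (50 + 200) * 100
= 50 / 250 * 100
= 0.2 * 100
= 20.00%

20.00%


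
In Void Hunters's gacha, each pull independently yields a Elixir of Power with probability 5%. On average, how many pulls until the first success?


Expected pulls for a geometric distribution = 1/p = 100 / rate%
= 100 / 5
= 20.0

20.0 pulls
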